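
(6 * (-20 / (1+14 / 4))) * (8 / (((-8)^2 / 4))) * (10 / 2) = -200 / 3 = -66.67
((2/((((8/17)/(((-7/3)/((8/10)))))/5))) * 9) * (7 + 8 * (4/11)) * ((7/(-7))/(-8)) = -972825/1408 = -690.93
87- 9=78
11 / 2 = 5.50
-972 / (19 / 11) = -10692 / 19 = -562.74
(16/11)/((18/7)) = 56/99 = 0.57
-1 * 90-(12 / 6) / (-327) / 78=-1147769 / 12753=-90.00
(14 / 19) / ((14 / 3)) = 3 / 19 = 0.16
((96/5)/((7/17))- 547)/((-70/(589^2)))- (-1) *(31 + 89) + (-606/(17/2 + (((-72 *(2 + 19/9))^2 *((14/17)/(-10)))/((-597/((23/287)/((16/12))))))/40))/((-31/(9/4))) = 11126957884992747599/4486725211850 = 2479973.11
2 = 2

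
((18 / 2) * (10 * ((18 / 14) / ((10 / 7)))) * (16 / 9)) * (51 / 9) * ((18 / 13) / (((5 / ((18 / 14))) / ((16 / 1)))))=2115072 / 455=4648.51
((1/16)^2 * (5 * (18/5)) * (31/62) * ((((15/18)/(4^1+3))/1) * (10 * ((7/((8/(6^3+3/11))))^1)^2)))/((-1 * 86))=-2971311525/170491904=-17.43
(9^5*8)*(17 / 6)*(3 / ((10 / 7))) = 14053662 / 5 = 2810732.40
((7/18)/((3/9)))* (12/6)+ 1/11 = 80/33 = 2.42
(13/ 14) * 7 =13/ 2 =6.50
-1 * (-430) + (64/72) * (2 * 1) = 3886/9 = 431.78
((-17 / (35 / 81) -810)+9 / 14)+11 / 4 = -16919 / 20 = -845.95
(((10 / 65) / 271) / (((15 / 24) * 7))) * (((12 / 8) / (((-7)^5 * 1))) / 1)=-24 / 2072387135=-0.00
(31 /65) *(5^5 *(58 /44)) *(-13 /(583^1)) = -561875 /12826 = -43.81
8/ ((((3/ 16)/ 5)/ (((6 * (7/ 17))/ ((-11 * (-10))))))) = 4.79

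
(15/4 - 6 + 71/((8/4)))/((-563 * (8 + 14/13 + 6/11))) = -0.01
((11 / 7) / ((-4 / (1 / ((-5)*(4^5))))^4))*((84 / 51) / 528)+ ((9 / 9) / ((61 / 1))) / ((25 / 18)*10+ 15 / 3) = 1899956092796928061 / 2189171631367127040000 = 0.00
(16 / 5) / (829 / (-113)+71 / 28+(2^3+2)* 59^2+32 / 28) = 50624 / 550636335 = 0.00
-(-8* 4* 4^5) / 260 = 8192 / 65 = 126.03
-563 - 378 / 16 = -4693 / 8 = -586.62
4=4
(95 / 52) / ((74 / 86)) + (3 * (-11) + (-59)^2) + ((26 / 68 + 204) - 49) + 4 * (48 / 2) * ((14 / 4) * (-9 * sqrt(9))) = -5466.49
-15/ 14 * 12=-90/ 7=-12.86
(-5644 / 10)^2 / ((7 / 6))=47782104 / 175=273040.59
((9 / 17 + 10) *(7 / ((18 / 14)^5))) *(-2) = -42118342 / 1003833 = -41.96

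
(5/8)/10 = 1/16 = 0.06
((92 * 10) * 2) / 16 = 115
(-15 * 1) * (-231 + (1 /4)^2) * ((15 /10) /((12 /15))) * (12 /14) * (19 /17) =47388375 /7616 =6222.21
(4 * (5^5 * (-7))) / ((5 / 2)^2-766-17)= 350000 / 3107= 112.65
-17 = -17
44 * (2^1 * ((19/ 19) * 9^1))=792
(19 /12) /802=19 /9624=0.00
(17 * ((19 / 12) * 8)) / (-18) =-323 / 27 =-11.96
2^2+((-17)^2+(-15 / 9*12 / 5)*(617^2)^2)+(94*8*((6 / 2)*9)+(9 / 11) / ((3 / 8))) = -6376660821133 / 11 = -579696438284.82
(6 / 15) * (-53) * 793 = -84058 / 5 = -16811.60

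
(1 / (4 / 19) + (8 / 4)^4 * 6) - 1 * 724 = -2493 / 4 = -623.25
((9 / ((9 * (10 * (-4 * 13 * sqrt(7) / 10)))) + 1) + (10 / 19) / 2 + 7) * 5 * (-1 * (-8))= 6280 / 19 - 10 * sqrt(7) / 91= 330.24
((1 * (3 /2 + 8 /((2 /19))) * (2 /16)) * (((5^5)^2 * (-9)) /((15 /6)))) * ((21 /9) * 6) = -19072265625 /4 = -4768066406.25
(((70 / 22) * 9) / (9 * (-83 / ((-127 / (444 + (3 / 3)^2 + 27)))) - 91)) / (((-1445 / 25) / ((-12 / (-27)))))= -0.00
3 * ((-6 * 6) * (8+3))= -1188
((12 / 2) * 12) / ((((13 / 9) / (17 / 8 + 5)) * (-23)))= -4617 / 299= -15.44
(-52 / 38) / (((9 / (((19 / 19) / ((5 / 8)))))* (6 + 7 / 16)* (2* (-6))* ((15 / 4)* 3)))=3328 / 11888775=0.00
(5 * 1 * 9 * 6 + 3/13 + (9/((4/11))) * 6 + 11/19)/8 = 207139/3952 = 52.41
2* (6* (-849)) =-10188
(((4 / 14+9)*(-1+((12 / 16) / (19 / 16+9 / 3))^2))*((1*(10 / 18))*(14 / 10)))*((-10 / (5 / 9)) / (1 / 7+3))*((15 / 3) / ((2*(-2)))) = -898625 / 17956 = -50.05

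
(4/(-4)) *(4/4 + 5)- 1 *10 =-16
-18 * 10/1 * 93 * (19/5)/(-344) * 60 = 477090/43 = 11095.12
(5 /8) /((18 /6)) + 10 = 245 /24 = 10.21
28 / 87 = 0.32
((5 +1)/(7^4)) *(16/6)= 16/2401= 0.01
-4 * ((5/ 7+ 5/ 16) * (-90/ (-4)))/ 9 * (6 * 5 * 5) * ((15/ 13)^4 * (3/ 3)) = -2183203125/ 799708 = -2730.00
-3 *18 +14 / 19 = -1012 / 19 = -53.26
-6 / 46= -3 / 23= -0.13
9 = 9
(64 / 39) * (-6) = -128 / 13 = -9.85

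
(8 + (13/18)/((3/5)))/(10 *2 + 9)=0.32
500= 500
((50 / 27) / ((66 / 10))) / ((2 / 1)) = 125 / 891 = 0.14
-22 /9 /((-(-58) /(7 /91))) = -11 /3393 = -0.00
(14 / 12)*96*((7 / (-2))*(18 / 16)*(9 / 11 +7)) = -37926 / 11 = -3447.82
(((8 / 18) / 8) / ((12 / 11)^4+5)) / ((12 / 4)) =14641 / 5072814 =0.00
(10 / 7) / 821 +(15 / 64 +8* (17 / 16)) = 3213213 / 367808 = 8.74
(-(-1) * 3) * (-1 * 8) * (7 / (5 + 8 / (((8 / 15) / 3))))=-84 / 25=-3.36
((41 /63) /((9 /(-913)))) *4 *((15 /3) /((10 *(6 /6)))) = -74866 /567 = -132.04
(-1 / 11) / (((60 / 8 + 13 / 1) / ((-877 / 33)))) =1754 / 14883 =0.12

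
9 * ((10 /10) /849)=3 /283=0.01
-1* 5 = -5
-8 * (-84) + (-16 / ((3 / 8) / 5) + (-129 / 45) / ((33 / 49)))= 224933 / 495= 454.41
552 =552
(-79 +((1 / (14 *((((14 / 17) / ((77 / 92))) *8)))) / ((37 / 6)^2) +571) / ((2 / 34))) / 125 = 77.02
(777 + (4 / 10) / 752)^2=2133822699121 / 3534400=603729.83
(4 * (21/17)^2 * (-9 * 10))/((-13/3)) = 476280/3757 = 126.77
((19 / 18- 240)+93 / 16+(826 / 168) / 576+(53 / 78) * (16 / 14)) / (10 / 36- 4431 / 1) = 146144311 / 2786888832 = 0.05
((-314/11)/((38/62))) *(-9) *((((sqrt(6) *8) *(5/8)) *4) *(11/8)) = 219015 *sqrt(6)/19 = 28235.53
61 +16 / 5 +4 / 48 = 3857 / 60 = 64.28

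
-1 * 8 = -8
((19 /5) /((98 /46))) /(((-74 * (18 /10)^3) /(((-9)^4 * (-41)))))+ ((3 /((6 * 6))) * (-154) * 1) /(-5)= 1114.35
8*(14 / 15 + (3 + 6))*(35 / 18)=4172 / 27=154.52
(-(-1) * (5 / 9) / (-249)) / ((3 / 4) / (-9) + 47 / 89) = -356 / 70965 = -0.01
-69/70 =-0.99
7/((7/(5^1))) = 5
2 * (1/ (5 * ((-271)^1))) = -2/ 1355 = -0.00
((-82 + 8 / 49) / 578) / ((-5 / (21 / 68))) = 1203 / 137564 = 0.01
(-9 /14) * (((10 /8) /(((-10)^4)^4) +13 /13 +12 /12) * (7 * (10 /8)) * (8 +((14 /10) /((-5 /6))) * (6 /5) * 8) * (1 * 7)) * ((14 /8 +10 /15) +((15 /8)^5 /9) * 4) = 13335725424000000833482839 /1638400000000000000000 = 8139.48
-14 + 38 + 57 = 81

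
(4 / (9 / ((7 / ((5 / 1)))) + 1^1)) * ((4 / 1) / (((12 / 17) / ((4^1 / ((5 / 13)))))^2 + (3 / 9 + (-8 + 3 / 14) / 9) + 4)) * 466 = 6176688336 / 21371867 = 289.01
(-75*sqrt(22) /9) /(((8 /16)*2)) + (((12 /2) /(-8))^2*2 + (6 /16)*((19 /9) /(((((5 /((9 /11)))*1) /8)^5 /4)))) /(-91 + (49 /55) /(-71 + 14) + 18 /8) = -25*sqrt(22) /3 - 3052205944983 /20371505701250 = -39.24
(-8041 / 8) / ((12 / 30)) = -40205 / 16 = -2512.81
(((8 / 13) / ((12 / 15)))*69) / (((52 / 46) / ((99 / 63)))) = 87285 / 1183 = 73.78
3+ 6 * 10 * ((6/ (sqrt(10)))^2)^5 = 22676691/ 625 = 36282.71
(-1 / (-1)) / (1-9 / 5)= -5 / 4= -1.25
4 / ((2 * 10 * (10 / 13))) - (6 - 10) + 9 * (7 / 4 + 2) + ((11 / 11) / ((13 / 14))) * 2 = 52213 / 1300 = 40.16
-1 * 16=-16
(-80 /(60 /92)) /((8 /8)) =-122.67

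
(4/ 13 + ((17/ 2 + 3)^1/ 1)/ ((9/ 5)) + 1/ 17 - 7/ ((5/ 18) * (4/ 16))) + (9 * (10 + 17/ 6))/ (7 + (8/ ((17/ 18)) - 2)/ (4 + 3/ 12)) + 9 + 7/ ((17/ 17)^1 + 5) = -1148394487/ 16329690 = -70.33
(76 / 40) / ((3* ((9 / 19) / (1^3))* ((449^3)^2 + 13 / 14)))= 2527 / 15486021225898275645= 0.00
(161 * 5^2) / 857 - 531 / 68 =-181367 / 58276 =-3.11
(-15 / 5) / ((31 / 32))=-96 / 31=-3.10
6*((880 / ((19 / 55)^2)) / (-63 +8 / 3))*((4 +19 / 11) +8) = -657756000 / 65341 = -10066.51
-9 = -9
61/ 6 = 10.17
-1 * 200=-200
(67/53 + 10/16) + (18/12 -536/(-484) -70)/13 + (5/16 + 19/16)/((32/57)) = -3324181/5335616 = -0.62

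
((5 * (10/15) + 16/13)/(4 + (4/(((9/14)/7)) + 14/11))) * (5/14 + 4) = 179157/439894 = 0.41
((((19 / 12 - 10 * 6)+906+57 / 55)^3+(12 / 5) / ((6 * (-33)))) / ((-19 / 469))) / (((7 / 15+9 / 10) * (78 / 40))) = -82403180172610579261 / 14557359960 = -5660585463.23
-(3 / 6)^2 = -1 / 4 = -0.25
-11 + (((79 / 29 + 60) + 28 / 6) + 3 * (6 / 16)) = 40031 / 696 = 57.52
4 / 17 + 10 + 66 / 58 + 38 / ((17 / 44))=109.73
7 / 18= 0.39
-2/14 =-0.14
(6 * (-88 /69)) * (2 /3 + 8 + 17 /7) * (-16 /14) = 328064 /3381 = 97.03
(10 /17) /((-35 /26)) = -52 /119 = -0.44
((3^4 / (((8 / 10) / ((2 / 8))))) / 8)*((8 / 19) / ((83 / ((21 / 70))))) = 243 / 50464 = 0.00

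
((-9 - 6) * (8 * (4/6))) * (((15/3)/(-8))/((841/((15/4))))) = 375/1682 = 0.22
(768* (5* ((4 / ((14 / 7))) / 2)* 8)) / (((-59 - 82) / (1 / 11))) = -10240 / 517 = -19.81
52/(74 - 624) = -26/275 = -0.09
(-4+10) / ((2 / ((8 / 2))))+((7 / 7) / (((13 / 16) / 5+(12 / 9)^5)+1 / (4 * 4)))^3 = 964820726898276 / 80325199737523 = 12.01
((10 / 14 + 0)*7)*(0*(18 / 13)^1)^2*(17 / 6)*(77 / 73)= 0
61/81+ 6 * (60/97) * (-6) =-169043/7857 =-21.51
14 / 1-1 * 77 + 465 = 402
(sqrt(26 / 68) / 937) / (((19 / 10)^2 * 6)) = 25 * sqrt(442) / 17251107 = 0.00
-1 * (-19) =19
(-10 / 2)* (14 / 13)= -70 / 13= -5.38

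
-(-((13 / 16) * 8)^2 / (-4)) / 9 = -169 / 144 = -1.17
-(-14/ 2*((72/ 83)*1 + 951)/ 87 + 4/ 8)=366283/ 4814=76.09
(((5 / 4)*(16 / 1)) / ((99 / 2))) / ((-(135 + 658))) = -40 / 78507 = -0.00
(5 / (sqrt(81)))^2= 25 / 81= 0.31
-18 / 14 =-9 / 7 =-1.29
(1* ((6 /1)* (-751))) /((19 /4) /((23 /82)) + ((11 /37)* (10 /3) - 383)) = 23007636 /1864069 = 12.34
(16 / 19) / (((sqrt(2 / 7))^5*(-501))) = -98*sqrt(14) / 9519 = -0.04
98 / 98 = 1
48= 48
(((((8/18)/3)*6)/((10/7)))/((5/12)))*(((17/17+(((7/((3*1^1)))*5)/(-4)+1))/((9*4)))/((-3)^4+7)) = -7/16200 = -0.00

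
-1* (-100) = 100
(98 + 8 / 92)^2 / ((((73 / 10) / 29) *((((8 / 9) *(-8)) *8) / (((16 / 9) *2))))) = -92247840 / 38617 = -2388.79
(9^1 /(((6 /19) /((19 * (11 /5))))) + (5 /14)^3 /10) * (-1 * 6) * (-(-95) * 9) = -16769660661 /2744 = -6111392.37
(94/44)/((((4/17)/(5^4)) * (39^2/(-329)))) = -164294375/133848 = -1227.47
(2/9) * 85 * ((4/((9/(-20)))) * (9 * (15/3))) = -7555.56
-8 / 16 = -1 / 2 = -0.50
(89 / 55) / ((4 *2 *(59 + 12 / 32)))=89 / 26125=0.00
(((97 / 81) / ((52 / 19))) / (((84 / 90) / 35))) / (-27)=-46075 / 75816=-0.61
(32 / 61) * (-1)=-32 / 61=-0.52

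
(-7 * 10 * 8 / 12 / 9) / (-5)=1.04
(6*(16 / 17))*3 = 16.94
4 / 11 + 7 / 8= 109 / 88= 1.24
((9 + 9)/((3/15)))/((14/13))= 585/7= 83.57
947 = 947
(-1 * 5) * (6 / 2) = -15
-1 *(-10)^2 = -100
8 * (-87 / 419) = -1.66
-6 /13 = -0.46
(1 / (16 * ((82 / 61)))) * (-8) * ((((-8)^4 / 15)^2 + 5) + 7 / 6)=-2046989627 / 73800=-27736.99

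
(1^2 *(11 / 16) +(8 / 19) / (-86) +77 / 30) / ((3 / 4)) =637117 / 147060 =4.33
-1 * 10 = -10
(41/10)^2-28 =-1119/100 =-11.19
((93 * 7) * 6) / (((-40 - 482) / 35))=-261.90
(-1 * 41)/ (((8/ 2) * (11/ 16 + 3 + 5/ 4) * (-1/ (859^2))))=121012484/ 79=1531803.59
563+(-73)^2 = 5892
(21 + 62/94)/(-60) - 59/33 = -33329/15510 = -2.15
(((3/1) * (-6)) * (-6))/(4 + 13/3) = 324/25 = 12.96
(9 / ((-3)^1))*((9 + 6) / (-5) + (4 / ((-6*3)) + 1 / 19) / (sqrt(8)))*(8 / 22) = 29*sqrt(2) / 627 + 36 / 11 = 3.34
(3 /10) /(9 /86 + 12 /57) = 2451 /2575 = 0.95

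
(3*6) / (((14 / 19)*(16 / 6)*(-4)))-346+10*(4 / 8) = -76897 / 224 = -343.29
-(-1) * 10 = 10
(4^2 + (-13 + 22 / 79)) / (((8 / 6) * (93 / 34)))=4403 / 4898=0.90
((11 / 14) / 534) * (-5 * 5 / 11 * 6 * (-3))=75 / 1246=0.06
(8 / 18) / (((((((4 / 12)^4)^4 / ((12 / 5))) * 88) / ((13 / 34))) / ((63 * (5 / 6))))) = 3917251611 / 374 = 10473934.79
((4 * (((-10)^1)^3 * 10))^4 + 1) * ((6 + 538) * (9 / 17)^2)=6635520000000000002592 / 17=390324705882352941328.94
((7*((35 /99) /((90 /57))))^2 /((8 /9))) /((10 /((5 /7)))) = 123823 /627264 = 0.20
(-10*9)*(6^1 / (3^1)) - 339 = -519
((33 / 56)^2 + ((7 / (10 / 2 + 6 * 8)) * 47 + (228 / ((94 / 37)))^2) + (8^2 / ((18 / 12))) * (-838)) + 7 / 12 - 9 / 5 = -152525947048789 / 5507302080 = -27695.22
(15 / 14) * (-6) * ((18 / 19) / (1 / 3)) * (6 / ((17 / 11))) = -70.93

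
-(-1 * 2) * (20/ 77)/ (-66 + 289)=40/ 17171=0.00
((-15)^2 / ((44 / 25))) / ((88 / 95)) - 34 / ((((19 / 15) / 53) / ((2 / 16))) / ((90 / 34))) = -24477075 / 73568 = -332.71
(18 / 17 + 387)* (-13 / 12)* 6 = -85761 / 34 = -2522.38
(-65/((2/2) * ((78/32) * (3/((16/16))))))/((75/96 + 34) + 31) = -512/3789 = -0.14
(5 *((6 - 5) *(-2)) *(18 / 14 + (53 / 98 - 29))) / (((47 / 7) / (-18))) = -239670 / 329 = -728.48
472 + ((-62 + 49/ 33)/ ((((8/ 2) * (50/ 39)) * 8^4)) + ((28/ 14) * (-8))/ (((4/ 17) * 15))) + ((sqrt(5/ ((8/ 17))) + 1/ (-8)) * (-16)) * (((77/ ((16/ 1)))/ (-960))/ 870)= 77 * sqrt(170)/ 3340800 + 219887779127/ 470384640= 467.46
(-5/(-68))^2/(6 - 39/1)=-25/152592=-0.00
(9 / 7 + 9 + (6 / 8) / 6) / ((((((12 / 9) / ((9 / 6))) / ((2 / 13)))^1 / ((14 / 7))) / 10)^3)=53125875 / 123032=431.81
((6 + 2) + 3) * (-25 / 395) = -0.70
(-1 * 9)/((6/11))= -16.50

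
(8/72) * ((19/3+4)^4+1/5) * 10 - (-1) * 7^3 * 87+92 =31056529/729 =42601.55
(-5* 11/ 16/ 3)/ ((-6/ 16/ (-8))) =-220/ 9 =-24.44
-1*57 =-57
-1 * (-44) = 44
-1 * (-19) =19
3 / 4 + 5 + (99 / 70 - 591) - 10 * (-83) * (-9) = -1127537 / 140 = -8053.84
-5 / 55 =-1 / 11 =-0.09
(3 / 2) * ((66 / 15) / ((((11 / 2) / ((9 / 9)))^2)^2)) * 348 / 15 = 5568 / 33275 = 0.17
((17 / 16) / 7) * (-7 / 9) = -17 / 144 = -0.12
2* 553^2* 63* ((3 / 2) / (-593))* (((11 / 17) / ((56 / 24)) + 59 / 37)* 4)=-272211600024 / 372997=-729795.68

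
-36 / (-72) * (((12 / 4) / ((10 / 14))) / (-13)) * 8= -84 / 65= -1.29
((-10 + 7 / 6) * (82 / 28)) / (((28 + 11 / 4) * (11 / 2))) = -106 / 693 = -0.15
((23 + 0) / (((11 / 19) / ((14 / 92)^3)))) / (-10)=-6517 / 465520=-0.01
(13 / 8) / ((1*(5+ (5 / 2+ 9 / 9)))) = 13 / 68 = 0.19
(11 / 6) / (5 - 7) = -11 / 12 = -0.92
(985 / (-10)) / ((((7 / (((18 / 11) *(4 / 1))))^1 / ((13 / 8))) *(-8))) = 23049 / 1232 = 18.71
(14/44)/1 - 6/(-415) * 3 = 3301/9130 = 0.36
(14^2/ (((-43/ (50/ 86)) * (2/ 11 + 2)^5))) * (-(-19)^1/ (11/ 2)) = -0.19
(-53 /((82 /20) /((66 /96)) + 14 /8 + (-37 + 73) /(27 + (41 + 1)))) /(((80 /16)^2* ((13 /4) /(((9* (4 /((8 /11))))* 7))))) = -10619928 /386945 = -27.45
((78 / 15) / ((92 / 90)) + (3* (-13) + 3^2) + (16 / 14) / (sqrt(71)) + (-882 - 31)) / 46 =-10786 / 529 + 4* sqrt(71) / 11431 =-20.39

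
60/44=15/11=1.36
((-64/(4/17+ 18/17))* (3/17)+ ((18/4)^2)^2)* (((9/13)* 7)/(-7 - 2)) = -494445/2288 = -216.10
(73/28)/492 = 73/13776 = 0.01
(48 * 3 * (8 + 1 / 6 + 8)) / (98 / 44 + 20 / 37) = 631664 / 751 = 841.10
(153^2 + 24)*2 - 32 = 46834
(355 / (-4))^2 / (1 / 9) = 1134225 / 16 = 70889.06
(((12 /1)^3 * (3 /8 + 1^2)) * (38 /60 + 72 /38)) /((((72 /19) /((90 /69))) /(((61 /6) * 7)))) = 6768377 /46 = 147138.63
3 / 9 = 1 / 3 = 0.33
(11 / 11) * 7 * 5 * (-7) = -245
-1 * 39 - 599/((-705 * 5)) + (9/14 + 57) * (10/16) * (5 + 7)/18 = -2923931/197400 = -14.81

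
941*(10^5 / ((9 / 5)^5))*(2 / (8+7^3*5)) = 588125000000 / 101741427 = 5780.59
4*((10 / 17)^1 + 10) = 720 / 17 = 42.35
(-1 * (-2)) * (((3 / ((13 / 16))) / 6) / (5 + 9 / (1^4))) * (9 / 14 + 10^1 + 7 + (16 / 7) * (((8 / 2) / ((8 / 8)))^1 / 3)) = 3476 / 1911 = 1.82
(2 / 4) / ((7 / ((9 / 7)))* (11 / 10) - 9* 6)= -45 / 4321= -0.01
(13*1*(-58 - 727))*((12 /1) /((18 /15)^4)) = -6378125 /108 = -59056.71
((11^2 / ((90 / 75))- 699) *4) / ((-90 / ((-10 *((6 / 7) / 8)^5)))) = -32301 / 8605184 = -0.00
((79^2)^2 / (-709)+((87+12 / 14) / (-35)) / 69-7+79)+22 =-43821660314 / 799043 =-54842.68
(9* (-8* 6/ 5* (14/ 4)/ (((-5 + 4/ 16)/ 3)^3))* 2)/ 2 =2612736/ 34295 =76.18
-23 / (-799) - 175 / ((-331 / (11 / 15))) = 330454 / 793407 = 0.42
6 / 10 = 3 / 5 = 0.60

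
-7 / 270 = -0.03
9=9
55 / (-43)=-55 / 43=-1.28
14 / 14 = 1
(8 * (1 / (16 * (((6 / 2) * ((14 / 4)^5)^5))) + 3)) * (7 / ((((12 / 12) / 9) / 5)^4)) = 131981268204229128645278025000 / 191581231380566414401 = 688905000.00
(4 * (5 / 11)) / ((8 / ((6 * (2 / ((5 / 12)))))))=72 / 11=6.55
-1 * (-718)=718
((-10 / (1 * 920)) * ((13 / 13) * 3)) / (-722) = 3 / 66424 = 0.00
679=679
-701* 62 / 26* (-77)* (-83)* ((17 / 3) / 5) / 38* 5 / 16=-2361007957 / 23712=-99570.17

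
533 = 533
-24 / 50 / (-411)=4 / 3425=0.00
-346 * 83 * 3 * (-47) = 4049238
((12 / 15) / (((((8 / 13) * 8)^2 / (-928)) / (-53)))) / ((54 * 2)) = 259753 / 17280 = 15.03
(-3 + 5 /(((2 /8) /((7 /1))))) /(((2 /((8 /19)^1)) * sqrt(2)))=274 * sqrt(2) /19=20.39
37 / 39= 0.95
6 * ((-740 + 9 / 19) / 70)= -42153 / 665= -63.39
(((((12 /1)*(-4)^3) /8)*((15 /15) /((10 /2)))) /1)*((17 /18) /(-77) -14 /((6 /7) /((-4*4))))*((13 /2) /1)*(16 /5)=-104361.18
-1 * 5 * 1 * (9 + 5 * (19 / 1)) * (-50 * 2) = 52000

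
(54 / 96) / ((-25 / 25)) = -0.56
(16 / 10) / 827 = 8 / 4135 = 0.00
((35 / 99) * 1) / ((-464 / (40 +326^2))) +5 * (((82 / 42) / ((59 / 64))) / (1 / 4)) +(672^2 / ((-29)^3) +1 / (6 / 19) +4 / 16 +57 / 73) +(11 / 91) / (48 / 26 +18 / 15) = -366937802327 / 6932865918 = -52.93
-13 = -13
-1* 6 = -6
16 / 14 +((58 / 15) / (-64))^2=1849087 / 1612800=1.15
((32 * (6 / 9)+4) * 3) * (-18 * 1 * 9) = -12312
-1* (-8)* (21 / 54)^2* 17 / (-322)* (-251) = 29869 / 1863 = 16.03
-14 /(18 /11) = -77 /9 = -8.56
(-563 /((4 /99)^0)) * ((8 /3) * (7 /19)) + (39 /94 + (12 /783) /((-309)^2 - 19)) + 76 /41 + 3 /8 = -2008664018416211 /3648936815064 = -550.48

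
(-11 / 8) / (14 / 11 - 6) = 121 / 416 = 0.29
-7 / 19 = -0.37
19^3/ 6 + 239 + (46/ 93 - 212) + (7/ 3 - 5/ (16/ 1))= 1744951/ 1488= 1172.68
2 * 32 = 64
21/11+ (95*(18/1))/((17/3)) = 56787/187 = 303.67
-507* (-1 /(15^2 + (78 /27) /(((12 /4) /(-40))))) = 2.72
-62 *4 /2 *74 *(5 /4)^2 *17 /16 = -487475 /32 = -15233.59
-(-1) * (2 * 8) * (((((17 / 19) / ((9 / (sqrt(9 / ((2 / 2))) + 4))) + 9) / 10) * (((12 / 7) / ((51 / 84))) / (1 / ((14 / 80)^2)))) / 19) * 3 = 162484 / 767125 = 0.21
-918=-918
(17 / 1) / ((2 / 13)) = 221 / 2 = 110.50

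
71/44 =1.61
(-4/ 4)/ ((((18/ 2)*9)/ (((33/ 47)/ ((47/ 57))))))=-209/ 19881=-0.01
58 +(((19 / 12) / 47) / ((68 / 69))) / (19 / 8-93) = 67195463 / 1158550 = 58.00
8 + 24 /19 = 176 /19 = 9.26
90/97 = 0.93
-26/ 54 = -13/ 27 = -0.48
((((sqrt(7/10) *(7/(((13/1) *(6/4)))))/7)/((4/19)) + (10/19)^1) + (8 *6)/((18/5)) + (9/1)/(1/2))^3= 32963.31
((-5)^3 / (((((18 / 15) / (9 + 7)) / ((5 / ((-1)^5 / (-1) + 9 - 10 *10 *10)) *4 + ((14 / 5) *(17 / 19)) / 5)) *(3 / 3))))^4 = 418288466401395097600000000 / 1014005244215601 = 412511147045.37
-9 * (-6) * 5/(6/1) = 45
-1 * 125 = -125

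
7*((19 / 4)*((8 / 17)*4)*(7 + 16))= 24472 / 17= 1439.53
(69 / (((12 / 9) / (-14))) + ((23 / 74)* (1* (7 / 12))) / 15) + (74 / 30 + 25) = -9284323 / 13320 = -697.02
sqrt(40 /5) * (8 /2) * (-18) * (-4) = 576 * sqrt(2) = 814.59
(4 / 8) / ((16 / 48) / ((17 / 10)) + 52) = 51 / 5324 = 0.01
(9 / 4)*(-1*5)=-45 / 4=-11.25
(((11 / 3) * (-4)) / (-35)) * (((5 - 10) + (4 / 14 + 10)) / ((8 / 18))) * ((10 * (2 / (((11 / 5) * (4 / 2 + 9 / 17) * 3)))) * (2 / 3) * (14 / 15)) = 10064 / 2709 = 3.72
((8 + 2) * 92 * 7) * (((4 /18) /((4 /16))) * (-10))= -515200 /9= -57244.44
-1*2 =-2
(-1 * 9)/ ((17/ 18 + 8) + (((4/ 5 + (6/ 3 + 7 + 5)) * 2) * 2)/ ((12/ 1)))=-810/ 1249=-0.65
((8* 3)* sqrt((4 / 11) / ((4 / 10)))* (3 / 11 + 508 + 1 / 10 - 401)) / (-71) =-141732* sqrt(110) / 42955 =-34.61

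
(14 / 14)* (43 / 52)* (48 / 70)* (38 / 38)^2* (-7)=-258 / 65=-3.97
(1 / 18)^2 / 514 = 1 / 166536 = 0.00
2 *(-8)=-16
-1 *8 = -8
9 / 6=3 / 2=1.50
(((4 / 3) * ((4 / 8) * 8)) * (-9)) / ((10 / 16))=-76.80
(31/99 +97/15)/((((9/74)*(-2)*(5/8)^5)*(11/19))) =-77308493824/153140625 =-504.82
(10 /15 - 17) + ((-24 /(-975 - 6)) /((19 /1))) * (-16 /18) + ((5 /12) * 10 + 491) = 53549719 /111834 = 478.83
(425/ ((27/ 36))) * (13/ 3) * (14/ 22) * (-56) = -8663200/ 99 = -87507.07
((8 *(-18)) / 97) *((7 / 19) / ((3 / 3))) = -1008 / 1843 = -0.55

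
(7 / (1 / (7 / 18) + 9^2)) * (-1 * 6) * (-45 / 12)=49 / 26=1.88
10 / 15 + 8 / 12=4 / 3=1.33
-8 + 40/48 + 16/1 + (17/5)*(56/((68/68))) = 5977/30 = 199.23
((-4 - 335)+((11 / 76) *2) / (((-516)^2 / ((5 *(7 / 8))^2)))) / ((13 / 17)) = -3731741624621 / 8417949696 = -443.31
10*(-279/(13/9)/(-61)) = 25110/793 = 31.66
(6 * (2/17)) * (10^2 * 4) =4800/17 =282.35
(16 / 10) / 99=8 / 495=0.02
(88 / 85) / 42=44 / 1785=0.02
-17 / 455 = -0.04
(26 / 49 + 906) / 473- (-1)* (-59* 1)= -1323023 / 23177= -57.08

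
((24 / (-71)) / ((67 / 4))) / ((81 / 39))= -416 / 42813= -0.01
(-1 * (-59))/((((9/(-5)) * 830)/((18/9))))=-59/747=-0.08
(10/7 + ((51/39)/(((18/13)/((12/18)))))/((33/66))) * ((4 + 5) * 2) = 1016/21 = 48.38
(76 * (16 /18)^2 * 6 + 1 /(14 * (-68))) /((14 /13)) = 120393377 /359856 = 334.56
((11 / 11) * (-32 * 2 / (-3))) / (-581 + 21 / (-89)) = -2848 / 77595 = -0.04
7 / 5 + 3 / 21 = 54 / 35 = 1.54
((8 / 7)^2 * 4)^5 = 1099511627776 / 282475249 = 3892.42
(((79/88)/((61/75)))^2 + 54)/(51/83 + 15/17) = 748365484377/20286058496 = 36.89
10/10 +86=87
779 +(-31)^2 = 1740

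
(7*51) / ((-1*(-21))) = 17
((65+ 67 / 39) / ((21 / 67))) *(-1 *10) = -1743340 / 819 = -2128.62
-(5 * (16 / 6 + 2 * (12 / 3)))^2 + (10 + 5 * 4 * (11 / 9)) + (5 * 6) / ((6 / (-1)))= -2815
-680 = -680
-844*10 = -8440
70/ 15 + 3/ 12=59/ 12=4.92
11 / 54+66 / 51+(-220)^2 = 44432575 / 918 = 48401.50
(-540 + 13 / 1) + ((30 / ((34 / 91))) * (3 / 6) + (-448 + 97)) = -28487 / 34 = -837.85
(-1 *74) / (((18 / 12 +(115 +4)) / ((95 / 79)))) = -0.74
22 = 22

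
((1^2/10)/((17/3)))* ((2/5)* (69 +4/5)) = 1047/2125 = 0.49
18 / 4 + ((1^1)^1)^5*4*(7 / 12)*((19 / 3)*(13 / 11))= 4349 / 198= 21.96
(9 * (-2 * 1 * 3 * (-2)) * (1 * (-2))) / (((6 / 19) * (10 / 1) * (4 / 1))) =-171 / 10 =-17.10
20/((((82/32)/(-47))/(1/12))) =-3760/123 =-30.57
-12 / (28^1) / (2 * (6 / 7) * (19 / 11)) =-11 / 76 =-0.14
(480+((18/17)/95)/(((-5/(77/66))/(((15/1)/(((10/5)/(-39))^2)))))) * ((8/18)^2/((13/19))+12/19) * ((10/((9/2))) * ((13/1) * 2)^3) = 16719957.09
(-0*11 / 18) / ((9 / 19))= 0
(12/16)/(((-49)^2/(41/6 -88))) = -487/19208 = -0.03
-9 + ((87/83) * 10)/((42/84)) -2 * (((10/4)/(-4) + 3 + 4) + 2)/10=34159/3320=10.29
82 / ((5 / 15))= 246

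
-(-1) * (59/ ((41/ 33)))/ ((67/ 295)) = 574365/ 2747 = 209.09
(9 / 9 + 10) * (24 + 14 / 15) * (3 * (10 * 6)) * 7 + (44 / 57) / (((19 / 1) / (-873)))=124740132 / 361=345540.53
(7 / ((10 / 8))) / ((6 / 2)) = 1.87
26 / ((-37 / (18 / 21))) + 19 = 18.40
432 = 432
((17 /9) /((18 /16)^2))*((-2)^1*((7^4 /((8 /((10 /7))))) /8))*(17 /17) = -116620 /729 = -159.97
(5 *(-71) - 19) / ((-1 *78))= 187 / 39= 4.79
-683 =-683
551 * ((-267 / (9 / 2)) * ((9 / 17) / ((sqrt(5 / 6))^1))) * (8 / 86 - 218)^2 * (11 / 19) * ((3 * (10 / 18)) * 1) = -4985283575800 * sqrt(30) / 31433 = -868689679.64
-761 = -761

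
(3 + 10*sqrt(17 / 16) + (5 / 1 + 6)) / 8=5*sqrt(17) / 16 + 7 / 4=3.04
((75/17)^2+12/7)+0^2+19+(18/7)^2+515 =7955511/14161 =561.79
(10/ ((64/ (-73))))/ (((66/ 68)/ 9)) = -18615/ 176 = -105.77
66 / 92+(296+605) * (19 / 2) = 196885 / 23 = 8560.22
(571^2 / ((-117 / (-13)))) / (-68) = -326041 / 612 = -532.75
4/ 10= 0.40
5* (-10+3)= -35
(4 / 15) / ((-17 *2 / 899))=-7.05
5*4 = 20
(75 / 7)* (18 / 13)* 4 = 5400 / 91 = 59.34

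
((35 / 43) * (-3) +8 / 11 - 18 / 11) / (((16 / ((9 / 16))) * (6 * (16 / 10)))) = -23775 / 1937408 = -0.01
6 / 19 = 0.32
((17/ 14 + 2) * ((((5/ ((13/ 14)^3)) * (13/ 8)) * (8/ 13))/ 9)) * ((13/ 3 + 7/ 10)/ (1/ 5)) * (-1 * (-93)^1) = 11468450/ 2197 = 5220.05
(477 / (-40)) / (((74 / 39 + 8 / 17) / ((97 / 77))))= -30676347 / 4835600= -6.34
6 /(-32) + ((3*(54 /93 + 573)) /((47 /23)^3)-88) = 5843066653 /51496208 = 113.47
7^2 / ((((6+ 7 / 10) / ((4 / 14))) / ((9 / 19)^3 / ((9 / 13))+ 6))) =5908980 / 459553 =12.86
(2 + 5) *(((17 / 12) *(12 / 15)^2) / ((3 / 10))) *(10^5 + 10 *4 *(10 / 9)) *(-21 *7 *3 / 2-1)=-37973109440 / 81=-468803820.25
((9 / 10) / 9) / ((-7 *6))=-1 / 420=-0.00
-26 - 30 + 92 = 36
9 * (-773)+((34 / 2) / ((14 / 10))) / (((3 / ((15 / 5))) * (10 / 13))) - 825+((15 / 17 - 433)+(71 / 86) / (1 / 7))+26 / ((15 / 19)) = -8159.62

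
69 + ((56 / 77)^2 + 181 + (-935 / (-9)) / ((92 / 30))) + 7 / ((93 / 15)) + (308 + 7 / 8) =1230756337 / 2070552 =594.41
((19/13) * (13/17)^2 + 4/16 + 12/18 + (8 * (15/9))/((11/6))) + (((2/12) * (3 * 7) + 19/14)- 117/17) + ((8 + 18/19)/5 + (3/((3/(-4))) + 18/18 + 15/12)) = 17905865/2536842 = 7.06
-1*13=-13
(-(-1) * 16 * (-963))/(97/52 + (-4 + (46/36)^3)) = 1168172928/3667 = 318563.66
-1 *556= -556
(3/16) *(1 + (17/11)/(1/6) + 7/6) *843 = 636465/352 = 1808.14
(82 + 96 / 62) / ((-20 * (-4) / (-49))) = -12691 / 248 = -51.17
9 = 9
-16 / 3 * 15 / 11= -80 / 11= -7.27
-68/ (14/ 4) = -136/ 7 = -19.43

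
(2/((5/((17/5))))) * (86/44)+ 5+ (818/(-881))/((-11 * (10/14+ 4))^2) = 22224666844/2902212225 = 7.66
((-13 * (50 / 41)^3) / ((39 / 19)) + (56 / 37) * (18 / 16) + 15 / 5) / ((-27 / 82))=103796476 / 5037957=20.60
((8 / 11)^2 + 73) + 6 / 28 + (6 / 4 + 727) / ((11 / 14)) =1695567 / 1694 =1000.93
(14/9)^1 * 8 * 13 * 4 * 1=5824/9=647.11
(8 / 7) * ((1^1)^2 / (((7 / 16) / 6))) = 768 / 49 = 15.67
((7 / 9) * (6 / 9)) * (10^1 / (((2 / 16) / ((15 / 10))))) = 560 / 9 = 62.22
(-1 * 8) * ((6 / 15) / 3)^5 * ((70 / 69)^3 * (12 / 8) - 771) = 21569360128 / 83153840625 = 0.26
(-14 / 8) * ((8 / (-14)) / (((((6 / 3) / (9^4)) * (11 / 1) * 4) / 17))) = 111537 / 88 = 1267.47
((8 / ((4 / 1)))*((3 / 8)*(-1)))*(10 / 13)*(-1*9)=135 / 26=5.19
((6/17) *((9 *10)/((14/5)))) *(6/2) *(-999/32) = -2022975/1904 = -1062.49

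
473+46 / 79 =37413 / 79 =473.58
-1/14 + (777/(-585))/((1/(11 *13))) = -39901/210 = -190.00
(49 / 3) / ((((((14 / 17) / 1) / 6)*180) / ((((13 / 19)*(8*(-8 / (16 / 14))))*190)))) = -43316 / 9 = -4812.89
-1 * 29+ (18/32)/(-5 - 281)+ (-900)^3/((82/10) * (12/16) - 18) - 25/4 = 22239347256273/361504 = 61518952.09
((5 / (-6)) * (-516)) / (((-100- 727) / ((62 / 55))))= -5332 / 9097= -0.59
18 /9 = 2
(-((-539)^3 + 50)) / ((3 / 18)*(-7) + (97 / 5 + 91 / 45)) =14093169210 / 1823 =7730756.56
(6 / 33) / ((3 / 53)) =106 / 33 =3.21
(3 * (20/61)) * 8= 480/61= 7.87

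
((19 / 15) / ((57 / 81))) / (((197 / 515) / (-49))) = -45423 / 197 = -230.57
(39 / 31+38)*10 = 12170 / 31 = 392.58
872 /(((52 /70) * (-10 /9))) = -13734 /13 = -1056.46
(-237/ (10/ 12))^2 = 2022084/ 25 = 80883.36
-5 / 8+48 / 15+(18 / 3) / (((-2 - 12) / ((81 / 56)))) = 479 / 245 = 1.96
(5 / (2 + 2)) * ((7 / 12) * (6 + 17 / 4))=1435 / 192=7.47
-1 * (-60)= 60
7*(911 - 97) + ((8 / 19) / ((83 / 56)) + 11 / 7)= 62920705 / 11039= 5699.86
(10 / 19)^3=1000 / 6859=0.15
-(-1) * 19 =19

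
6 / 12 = 1 / 2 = 0.50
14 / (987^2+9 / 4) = 56 / 3896685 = 0.00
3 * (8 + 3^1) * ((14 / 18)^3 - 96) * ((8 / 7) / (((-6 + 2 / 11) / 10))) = 42132805 / 6804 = 6192.36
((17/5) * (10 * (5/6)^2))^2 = 180625/324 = 557.48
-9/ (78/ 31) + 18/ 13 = -57/ 26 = -2.19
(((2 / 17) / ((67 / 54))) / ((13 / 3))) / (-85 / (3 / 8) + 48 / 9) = -0.00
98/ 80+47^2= 88409/ 40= 2210.22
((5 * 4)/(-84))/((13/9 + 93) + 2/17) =-255/101276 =-0.00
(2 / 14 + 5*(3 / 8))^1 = 113 / 56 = 2.02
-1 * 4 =-4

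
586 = 586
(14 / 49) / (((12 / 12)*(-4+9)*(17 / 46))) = 92 / 595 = 0.15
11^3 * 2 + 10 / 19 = 50588 / 19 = 2662.53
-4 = -4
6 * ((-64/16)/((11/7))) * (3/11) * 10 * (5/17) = -25200/2057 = -12.25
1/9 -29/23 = -238/207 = -1.15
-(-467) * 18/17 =8406/17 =494.47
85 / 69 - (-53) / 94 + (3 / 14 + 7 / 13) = 752084 / 295113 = 2.55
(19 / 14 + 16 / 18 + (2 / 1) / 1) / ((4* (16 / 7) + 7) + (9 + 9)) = 535 / 4302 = 0.12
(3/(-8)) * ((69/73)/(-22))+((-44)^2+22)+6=25233679/12848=1964.02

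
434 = 434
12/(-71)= -12/71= -0.17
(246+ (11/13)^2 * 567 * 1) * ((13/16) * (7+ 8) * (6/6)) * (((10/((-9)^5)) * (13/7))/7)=-0.36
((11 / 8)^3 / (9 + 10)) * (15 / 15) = 1331 / 9728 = 0.14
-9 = -9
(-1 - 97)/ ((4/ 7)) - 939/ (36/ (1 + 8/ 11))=-28585/ 132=-216.55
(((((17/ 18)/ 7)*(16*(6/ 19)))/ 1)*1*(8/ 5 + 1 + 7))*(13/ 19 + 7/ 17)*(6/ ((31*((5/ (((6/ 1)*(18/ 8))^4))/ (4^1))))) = 72241963776/ 1958425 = 36887.79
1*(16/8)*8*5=80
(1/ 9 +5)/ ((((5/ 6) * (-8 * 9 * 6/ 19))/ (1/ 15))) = -437/ 24300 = -0.02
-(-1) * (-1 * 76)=-76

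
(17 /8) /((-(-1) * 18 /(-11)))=-1.30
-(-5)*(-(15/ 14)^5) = -3796875/ 537824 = -7.06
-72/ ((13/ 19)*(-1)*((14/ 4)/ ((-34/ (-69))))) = 31008/ 2093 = 14.82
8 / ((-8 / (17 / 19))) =-17 / 19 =-0.89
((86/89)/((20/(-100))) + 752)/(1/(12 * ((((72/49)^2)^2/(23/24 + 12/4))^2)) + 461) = 331949703096057552961536/204838332492176893788953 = 1.62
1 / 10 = 0.10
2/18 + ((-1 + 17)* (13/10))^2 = 97369/225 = 432.75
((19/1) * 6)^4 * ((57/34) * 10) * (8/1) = 385082916480/17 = 22651936263.53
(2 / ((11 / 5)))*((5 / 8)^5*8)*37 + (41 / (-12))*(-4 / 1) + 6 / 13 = 34959803 / 878592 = 39.79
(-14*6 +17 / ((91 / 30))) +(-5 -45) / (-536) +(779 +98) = 19478639 / 24388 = 798.70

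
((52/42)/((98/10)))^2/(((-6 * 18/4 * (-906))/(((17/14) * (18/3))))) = 143650/30218263299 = 0.00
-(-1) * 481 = 481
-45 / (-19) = 45 / 19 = 2.37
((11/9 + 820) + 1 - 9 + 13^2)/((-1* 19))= -8840/171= -51.70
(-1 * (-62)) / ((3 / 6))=124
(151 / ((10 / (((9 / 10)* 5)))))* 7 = 9513 / 20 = 475.65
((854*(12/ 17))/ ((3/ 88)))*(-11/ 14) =-236192/ 17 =-13893.65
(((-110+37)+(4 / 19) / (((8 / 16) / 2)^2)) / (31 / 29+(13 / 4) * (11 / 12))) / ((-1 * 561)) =12528 / 408595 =0.03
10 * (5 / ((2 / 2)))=50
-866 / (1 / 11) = -9526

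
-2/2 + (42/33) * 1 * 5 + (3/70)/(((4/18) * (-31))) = 255763/47740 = 5.36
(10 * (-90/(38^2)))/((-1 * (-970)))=-45/70034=-0.00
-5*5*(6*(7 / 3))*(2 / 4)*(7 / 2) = -1225 / 2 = -612.50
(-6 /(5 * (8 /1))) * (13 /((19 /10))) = -39 /38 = -1.03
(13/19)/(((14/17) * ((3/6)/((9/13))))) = 153/133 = 1.15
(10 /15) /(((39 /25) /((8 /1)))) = 400 /117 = 3.42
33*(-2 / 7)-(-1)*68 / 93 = -5662 / 651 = -8.70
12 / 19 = 0.63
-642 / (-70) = 9.17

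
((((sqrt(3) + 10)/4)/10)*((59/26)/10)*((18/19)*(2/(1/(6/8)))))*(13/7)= 1593*sqrt(3)/106400 + 1593/10640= 0.18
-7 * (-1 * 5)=35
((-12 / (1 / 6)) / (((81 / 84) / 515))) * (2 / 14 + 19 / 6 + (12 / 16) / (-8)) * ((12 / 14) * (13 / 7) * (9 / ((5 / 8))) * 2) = -277783584 / 49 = -5669052.73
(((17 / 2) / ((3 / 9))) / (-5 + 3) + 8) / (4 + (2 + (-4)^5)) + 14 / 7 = 8163 / 4072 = 2.00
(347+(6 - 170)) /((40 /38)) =3477 /20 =173.85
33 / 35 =0.94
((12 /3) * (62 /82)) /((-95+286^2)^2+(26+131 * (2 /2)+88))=62 /136838599743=0.00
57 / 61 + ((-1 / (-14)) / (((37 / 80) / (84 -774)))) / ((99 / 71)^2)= -2780778479 / 51615333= -53.88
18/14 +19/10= 223/70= 3.19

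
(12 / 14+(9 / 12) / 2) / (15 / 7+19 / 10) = 345 / 1132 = 0.30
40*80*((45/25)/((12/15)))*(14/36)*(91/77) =36400/11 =3309.09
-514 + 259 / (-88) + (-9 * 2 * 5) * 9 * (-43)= 3019549 / 88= 34313.06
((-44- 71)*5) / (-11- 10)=575 / 21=27.38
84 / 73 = 1.15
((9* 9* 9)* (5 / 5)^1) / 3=243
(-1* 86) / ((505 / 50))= -8.51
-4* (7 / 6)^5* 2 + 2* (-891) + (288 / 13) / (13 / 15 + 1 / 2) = -1783.08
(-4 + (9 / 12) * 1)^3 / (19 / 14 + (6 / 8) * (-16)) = 3.23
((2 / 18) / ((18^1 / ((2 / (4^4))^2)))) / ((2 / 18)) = 1 / 294912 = 0.00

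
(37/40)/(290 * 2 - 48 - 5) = 37/21080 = 0.00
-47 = -47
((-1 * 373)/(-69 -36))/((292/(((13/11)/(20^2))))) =4849/134904000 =0.00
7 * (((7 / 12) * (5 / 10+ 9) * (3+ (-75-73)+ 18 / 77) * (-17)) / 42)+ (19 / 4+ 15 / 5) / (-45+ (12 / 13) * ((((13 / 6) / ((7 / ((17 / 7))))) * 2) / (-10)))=39814711759 / 17517456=2272.86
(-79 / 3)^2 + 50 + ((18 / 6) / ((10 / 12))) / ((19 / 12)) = 637589 / 855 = 745.72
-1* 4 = -4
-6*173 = -1038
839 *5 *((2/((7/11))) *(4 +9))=1199770/7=171395.71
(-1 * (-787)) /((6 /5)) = 3935 /6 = 655.83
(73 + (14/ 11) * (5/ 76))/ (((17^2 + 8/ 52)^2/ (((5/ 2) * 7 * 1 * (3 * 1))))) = 8604635/ 187503932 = 0.05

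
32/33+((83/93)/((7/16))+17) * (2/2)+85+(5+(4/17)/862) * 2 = 2011476204/17489549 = 115.01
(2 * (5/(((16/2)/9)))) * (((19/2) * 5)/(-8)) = -66.80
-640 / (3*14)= -320 / 21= -15.24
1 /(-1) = -1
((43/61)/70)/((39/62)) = 1333/83265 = 0.02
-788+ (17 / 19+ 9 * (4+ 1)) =-742.11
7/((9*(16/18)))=7/8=0.88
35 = 35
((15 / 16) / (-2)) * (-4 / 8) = 0.23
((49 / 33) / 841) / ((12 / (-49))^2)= 117649 / 3996432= 0.03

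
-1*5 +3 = -2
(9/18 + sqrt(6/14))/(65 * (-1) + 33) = -sqrt(21)/224 - 1/64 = -0.04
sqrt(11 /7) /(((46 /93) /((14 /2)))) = 93 *sqrt(77) /46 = 17.74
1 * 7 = 7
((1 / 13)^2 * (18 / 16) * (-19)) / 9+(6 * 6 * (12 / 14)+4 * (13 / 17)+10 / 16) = 2777483 / 80444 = 34.53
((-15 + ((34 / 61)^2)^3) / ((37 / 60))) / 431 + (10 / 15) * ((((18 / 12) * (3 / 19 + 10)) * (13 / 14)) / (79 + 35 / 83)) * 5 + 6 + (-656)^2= 619970629825000297424261673 / 1440644546649311108224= 430342.54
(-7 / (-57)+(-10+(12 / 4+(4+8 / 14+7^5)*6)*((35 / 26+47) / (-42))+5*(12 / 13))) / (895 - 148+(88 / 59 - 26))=-160.72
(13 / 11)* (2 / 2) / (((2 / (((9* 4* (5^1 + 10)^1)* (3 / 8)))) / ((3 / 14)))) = 15795 / 616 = 25.64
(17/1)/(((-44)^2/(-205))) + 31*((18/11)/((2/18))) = 880387/1936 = 454.75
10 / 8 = 5 / 4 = 1.25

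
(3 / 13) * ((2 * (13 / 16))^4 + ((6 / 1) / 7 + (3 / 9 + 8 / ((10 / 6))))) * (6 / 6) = 2.99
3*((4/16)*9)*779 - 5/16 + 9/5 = 420779/80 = 5259.74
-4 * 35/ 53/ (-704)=35/ 9328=0.00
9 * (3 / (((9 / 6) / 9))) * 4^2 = 2592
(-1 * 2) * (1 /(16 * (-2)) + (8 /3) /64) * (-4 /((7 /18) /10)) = 15 /7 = 2.14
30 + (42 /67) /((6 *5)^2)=301507 /10050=30.00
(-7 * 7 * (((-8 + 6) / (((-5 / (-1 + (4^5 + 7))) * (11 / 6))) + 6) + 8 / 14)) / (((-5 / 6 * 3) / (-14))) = -698152 / 11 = -63468.36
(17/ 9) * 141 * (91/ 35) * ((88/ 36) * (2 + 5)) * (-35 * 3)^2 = 391901510/ 3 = 130633836.67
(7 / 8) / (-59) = -0.01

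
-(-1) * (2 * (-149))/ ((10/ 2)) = -298/ 5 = -59.60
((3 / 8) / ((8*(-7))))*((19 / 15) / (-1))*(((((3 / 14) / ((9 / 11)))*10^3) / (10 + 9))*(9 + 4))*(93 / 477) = 110825 / 373968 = 0.30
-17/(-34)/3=1/6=0.17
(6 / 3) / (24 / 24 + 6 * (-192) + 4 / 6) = -6 / 3451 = -0.00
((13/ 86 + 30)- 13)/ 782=1475/ 67252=0.02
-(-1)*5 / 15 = 1 / 3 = 0.33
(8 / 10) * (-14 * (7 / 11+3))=-448 / 11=-40.73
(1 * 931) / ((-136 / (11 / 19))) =-539 / 136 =-3.96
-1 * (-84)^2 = -7056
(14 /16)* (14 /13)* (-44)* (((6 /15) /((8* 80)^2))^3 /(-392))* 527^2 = 3055019 /111669149696000000000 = 0.00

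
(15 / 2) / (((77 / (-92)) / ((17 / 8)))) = -5865 / 308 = -19.04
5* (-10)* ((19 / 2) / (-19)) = 25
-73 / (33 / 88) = -584 / 3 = -194.67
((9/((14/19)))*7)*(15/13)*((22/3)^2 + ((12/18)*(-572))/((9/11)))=-528770/13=-40674.62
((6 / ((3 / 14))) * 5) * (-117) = -16380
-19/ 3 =-6.33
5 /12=0.42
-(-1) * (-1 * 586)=-586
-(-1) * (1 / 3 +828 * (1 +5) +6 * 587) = 25471 / 3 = 8490.33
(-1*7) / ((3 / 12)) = -28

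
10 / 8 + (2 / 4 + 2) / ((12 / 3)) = 15 / 8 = 1.88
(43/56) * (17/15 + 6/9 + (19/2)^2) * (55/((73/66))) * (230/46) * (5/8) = 102629175/9344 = 10983.43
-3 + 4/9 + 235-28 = 1840/9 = 204.44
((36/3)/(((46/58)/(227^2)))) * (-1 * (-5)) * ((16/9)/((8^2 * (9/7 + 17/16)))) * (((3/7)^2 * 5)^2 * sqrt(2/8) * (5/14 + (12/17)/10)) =2053672836300/246902033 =8317.76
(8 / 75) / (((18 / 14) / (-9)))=-56 / 75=-0.75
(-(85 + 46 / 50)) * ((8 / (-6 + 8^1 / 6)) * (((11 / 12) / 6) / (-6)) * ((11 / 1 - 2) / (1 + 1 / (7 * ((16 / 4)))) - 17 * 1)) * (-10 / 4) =-474529 / 6090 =-77.92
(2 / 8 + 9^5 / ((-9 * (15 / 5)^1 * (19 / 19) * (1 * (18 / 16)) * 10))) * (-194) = 376651 / 10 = 37665.10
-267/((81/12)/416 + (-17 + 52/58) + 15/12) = 12884352/715985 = 18.00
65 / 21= 3.10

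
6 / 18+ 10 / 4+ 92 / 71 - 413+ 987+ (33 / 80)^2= 788337557 / 1363200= 578.30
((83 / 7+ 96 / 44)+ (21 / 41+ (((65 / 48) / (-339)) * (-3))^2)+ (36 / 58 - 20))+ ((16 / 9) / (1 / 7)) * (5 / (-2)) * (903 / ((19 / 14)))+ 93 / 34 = -18010927326635554013 / 869990406937344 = -20702.44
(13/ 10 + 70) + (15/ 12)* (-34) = 144/ 5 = 28.80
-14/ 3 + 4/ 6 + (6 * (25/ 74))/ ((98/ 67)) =-9479/ 3626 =-2.61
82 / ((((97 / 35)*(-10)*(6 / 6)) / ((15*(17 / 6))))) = -24395 / 194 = -125.75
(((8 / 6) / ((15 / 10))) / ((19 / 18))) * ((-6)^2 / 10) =288 / 95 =3.03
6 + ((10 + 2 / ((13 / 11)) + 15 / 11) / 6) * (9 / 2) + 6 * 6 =29625 / 572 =51.79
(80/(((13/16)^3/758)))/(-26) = -124190720/28561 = -4348.26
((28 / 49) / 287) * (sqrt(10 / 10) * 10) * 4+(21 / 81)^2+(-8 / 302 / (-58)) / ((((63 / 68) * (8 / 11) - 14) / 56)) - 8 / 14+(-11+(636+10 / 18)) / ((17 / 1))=352919230365397 / 9703341992547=36.37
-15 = -15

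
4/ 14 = 2/ 7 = 0.29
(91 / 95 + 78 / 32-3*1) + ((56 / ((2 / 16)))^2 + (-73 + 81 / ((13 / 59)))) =3971740453 / 19760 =200999.01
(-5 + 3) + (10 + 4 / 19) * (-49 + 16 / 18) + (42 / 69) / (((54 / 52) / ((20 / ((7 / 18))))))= -1821352 / 3933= -463.09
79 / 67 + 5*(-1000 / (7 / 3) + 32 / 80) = -1003509 / 469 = -2139.68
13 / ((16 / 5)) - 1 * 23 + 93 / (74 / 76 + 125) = -1393917 / 76592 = -18.20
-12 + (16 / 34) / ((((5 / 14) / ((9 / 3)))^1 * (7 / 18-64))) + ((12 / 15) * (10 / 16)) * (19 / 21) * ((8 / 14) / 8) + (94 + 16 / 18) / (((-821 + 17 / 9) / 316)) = -5129664163507 / 105469545300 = -48.64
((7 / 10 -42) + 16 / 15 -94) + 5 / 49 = -197173 / 1470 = -134.13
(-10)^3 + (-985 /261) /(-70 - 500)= -999.99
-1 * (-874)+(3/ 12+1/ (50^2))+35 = 1136563/ 1250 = 909.25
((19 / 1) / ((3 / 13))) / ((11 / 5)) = 1235 / 33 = 37.42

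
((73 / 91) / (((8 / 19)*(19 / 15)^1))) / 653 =1095 / 475384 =0.00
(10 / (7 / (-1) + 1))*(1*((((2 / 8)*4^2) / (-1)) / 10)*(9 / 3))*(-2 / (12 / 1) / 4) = -1 / 12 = -0.08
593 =593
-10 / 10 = -1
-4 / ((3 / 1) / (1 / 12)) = -1 / 9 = -0.11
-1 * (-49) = 49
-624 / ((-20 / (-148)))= -23088 / 5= -4617.60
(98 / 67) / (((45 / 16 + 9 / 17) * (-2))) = -13328 / 60903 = -0.22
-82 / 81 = -1.01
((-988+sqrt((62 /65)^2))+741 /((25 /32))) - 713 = -244259 /325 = -751.57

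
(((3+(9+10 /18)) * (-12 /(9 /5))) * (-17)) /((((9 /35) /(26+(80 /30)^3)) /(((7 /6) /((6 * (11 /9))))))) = 2856815150 /72171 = 39583.98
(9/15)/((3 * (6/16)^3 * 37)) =512/4995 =0.10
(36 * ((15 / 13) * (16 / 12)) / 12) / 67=60 / 871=0.07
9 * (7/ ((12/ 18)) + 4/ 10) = 981/ 10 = 98.10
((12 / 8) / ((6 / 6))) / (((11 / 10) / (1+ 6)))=105 / 11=9.55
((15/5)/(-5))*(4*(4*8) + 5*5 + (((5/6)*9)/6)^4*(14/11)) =-93.66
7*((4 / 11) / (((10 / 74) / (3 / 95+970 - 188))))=76967548 / 5225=14730.63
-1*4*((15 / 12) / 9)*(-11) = 55 / 9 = 6.11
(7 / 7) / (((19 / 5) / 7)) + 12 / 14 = 359 / 133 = 2.70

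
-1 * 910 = -910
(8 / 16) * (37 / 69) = 0.27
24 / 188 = 6 / 47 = 0.13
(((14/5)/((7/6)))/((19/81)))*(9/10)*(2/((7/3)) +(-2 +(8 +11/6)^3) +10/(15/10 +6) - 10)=115248501/13300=8665.30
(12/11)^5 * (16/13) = 3981312/2093663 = 1.90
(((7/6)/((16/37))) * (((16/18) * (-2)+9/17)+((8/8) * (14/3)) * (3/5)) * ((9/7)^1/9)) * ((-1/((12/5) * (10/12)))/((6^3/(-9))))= 43919/3525120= 0.01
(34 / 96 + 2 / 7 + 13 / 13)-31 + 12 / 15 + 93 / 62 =-45461 / 1680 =-27.06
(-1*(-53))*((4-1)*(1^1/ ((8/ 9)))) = 1431/ 8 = 178.88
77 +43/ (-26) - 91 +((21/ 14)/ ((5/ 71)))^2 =569447/ 1300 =438.04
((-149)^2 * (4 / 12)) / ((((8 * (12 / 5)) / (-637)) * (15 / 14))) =-98994259 / 432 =-229153.38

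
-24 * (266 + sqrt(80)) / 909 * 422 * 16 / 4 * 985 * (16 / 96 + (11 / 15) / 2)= -5661092864 / 909 - 85129216 * sqrt(5) / 909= -6437236.06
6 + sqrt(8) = 2 * sqrt(2) + 6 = 8.83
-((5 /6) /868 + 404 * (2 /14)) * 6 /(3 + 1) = -300581 /3472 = -86.57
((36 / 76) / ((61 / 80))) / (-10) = -72 / 1159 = -0.06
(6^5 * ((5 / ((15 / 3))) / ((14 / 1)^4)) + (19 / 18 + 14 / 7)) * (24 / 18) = 281606 / 64827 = 4.34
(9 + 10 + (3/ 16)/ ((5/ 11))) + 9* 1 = 2273/ 80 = 28.41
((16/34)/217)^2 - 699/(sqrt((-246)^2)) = -3170826745/1115915122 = -2.84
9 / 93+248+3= 7784 / 31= 251.10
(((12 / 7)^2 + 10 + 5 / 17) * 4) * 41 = 1807772 / 833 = 2170.19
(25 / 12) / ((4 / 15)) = 125 / 16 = 7.81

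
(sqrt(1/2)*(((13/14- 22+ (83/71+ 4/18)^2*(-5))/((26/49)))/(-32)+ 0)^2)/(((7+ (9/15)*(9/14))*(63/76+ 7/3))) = 143828382628460282375*sqrt(2)/2048597310860379721728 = 0.10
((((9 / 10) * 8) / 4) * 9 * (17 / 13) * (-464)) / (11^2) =-638928 / 7865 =-81.24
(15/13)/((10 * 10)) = 0.01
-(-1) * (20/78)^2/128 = 0.00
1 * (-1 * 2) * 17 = -34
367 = 367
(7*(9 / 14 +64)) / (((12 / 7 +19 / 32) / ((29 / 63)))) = 419920 / 4653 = 90.25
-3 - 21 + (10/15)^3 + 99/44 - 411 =-46705/108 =-432.45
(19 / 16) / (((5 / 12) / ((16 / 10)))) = 4.56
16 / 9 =1.78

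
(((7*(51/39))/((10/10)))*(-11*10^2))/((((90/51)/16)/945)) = -1121551200/13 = -86273169.23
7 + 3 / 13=94 / 13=7.23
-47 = -47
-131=-131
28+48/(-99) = 908/33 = 27.52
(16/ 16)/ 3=1/ 3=0.33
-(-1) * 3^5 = 243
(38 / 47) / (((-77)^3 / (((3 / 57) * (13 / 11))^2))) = -338 / 49329760249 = -0.00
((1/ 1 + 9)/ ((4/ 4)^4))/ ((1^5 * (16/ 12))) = 7.50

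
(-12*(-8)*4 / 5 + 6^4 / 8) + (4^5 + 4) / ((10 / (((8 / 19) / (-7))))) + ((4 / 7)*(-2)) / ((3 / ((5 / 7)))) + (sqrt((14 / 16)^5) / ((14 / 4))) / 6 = 232.38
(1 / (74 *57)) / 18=1 / 75924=0.00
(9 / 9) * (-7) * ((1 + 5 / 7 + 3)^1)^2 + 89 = -466 / 7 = -66.57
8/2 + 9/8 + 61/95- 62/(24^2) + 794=21878683/27360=799.66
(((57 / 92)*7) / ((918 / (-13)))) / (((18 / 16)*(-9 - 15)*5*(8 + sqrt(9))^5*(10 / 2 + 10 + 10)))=1729 / 15301938663000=0.00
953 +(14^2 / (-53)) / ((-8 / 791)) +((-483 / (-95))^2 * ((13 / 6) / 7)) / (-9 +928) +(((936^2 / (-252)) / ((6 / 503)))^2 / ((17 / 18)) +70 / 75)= 98801655255477104207332 / 1098512106825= 89941343970.29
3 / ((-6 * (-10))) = 1 / 20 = 0.05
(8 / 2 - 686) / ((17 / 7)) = -4774 / 17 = -280.82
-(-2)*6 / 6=2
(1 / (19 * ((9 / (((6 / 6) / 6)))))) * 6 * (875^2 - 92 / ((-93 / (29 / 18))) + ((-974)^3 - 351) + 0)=-772756189216 / 143127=-5399094.44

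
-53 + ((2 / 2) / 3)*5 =-154 / 3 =-51.33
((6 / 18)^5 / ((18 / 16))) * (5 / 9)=40 / 19683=0.00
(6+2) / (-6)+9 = 23 / 3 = 7.67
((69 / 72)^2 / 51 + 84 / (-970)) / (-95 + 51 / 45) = 977227 / 1337352192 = 0.00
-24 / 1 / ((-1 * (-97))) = -24 / 97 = -0.25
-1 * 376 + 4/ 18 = -3382/ 9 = -375.78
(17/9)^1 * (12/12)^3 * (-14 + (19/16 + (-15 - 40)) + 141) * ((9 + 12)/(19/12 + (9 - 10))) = 19907/4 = 4976.75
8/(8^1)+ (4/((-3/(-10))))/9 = 67/27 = 2.48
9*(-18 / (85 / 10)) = -324 / 17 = -19.06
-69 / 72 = -23 / 24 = -0.96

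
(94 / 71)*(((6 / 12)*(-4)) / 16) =-47 / 284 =-0.17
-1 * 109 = -109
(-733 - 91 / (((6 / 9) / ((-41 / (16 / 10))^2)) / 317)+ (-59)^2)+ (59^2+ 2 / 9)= -32724793661 / 1152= -28406938.94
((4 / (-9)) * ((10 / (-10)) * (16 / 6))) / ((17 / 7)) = 224 / 459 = 0.49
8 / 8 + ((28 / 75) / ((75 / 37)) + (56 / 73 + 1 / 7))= 6019396 / 2874375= 2.09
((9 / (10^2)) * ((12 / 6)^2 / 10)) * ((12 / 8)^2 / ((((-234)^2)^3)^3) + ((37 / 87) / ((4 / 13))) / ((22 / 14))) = 0.03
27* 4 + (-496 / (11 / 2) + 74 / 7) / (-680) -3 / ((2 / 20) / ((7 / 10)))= 456145 / 5236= 87.12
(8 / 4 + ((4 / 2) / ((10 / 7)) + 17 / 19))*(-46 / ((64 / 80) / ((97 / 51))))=-8924 / 19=-469.68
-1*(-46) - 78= -32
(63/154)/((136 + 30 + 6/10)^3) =1125/12716209814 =0.00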